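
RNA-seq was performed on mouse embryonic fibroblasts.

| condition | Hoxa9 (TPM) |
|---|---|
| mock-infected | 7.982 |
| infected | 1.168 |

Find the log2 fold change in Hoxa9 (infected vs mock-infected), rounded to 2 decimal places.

-2.77

Fold change = 1.168 / 7.982 = 0.1463
log2(0.1463) = -2.773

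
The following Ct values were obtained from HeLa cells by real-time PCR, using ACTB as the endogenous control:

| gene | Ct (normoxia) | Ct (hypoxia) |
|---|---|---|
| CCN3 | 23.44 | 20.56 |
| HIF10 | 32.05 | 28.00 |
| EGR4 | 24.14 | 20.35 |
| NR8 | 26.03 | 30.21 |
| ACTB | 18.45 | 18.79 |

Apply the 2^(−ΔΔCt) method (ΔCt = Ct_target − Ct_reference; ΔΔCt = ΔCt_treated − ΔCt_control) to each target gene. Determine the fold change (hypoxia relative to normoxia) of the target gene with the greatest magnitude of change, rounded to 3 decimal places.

CCN3: ΔΔCt = (20.56−18.79) − (23.44−18.45) = 1.77 − 4.99 = -3.22; fold change = 2^3.22 = 9.318
HIF10: ΔΔCt = (28.00−18.79) − (32.05−18.45) = 9.21 − 13.60 = -4.39; fold change = 2^4.39 = 20.966
EGR4: ΔΔCt = (20.35−18.79) − (24.14−18.45) = 1.56 − 5.69 = -4.13; fold change = 2^4.13 = 17.509
NR8: ΔΔCt = (30.21−18.79) − (26.03−18.45) = 11.42 − 7.58 = 3.84; fold change = 2^-3.84 = 0.070
HIF10 has the largest |ΔΔCt| = 4.39.

20.966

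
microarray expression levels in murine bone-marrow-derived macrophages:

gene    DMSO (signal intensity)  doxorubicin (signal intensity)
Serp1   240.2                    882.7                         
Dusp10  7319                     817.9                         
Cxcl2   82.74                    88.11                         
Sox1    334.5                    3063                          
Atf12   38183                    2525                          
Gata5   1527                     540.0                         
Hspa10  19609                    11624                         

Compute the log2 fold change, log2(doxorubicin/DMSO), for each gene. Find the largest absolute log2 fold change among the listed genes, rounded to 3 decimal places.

3.919

log2(882.7/240.2) = 1.878  (Serp1)
log2(817.9/7319) = -3.162  (Dusp10)
log2(88.11/82.74) = 0.091  (Cxcl2)
log2(3063/334.5) = 3.195  (Sox1)
log2(2525/38183) = -3.919  (Atf12)
log2(540.0/1527) = -1.500  (Gata5)
log2(11624/19609) = -0.754  (Hspa10)
The largest magnitude belongs to Atf12.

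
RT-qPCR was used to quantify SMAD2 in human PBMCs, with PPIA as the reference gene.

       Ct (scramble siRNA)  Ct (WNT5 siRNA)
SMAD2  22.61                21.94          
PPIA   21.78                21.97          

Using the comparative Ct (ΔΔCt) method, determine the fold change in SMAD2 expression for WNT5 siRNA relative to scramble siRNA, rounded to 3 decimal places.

1.815

ΔCt(scramble siRNA) = 22.610 − 21.780 = 0.830
ΔCt(WNT5 siRNA) = 21.940 − 21.970 = -0.030
ΔΔCt = -0.030 − 0.830 = -0.860
Fold change = 2^(−(-0.860)) = 2^0.860 = 1.8150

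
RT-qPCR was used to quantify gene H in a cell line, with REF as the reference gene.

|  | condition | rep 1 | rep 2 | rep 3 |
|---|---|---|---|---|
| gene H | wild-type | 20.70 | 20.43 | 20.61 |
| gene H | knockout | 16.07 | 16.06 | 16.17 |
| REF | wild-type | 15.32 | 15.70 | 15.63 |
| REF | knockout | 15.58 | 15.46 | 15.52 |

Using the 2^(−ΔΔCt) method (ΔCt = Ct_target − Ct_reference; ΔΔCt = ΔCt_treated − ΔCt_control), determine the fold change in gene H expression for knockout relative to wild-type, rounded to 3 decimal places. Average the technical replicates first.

Mean Ct: gene H wild-type 20.580; gene H knockout 16.100; REF wild-type 15.550; REF knockout 15.520
ΔCt(wild-type) = 20.580 − 15.550 = 5.030
ΔCt(knockout) = 16.100 − 15.520 = 0.580
ΔΔCt = 0.580 − 5.030 = -4.450
Fold change = 2^(−(-4.450)) = 2^4.450 = 21.8566

21.857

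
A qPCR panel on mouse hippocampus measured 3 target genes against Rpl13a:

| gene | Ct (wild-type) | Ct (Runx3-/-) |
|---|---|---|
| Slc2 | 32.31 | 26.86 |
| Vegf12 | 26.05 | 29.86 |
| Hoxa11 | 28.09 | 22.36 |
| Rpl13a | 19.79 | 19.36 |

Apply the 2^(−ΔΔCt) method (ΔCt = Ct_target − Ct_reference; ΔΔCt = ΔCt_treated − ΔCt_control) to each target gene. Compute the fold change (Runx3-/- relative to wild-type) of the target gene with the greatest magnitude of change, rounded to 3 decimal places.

39.397

Slc2: ΔΔCt = (26.86−19.36) − (32.31−19.79) = 7.50 − 12.52 = -5.02; fold change = 2^5.02 = 32.447
Vegf12: ΔΔCt = (29.86−19.36) − (26.05−19.79) = 10.50 − 6.26 = 4.24; fold change = 2^-4.24 = 0.053
Hoxa11: ΔΔCt = (22.36−19.36) − (28.09−19.79) = 3.00 − 8.30 = -5.30; fold change = 2^5.30 = 39.397
Hoxa11 has the largest |ΔΔCt| = 5.30.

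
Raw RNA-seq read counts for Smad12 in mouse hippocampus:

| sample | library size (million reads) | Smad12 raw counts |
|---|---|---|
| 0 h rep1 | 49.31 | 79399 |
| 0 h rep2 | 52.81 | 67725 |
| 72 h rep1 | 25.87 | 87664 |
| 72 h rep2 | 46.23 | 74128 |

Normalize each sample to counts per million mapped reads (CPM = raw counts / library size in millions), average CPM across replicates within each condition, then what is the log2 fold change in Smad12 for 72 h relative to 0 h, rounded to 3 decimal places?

0.787

CPM(0 h rep1) = 79399 / 49.31 = 1610.2008
CPM(0 h rep2) = 67725 / 52.81 = 1282.4276
CPM(72 h rep1) = 87664 / 25.87 = 3388.6355
CPM(72 h rep2) = 74128 / 46.23 = 1603.4610
mean CPM(0 h) = 1446.3142; mean CPM(72 h) = 2496.0482
Fold change = 2496.0482 / 1446.3142 = 1.72580
log2(1.72580) = 0.7873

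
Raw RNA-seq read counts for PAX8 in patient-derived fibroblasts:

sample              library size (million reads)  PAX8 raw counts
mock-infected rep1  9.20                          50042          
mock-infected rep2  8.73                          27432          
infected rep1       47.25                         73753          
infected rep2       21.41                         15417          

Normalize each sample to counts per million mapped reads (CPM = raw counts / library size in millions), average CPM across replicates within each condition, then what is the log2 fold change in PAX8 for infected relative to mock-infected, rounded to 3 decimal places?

CPM(mock-infected rep1) = 50042 / 9.20 = 5439.3478
CPM(mock-infected rep2) = 27432 / 8.73 = 3142.2680
CPM(infected rep1) = 73753 / 47.25 = 1560.9101
CPM(infected rep2) = 15417 / 21.41 = 720.0841
mean CPM(mock-infected) = 4290.8079; mean CPM(infected) = 1140.4971
Fold change = 1140.4971 / 4290.8079 = 0.26580
log2(0.26580) = -1.9116

-1.912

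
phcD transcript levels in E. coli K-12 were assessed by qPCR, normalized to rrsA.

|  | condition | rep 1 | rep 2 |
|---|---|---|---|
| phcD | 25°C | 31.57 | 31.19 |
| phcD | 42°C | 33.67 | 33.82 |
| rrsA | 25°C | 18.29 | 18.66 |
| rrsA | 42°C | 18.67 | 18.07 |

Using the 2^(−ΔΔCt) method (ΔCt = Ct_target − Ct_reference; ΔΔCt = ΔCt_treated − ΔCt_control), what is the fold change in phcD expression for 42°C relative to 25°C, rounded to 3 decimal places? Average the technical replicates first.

Mean Ct: phcD 25°C 31.380; phcD 42°C 33.745; rrsA 25°C 18.475; rrsA 42°C 18.370
ΔCt(25°C) = 31.380 − 18.475 = 12.905
ΔCt(42°C) = 33.745 − 18.370 = 15.375
ΔΔCt = 15.375 − 12.905 = 2.470
Fold change = 2^(−2.470) = 0.1805

0.180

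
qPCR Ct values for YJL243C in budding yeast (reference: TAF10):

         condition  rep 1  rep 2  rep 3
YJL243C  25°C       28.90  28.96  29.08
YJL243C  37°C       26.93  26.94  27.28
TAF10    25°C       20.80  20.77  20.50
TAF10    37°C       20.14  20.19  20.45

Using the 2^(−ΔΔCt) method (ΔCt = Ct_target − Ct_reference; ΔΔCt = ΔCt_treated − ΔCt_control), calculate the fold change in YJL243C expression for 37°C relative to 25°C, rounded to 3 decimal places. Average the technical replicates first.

2.828

Mean Ct: YJL243C 25°C 28.980; YJL243C 37°C 27.050; TAF10 25°C 20.690; TAF10 37°C 20.260
ΔCt(25°C) = 28.980 − 20.690 = 8.290
ΔCt(37°C) = 27.050 − 20.260 = 6.790
ΔΔCt = 6.790 − 8.290 = -1.500
Fold change = 2^(−(-1.500)) = 2^1.500 = 2.8284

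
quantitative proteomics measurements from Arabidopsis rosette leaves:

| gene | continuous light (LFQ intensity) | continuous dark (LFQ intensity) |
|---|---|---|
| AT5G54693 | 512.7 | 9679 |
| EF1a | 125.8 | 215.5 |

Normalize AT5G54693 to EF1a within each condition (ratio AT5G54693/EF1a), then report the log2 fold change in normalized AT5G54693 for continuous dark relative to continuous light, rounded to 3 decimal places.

AT5G54693/EF1a (continuous light) = 512.7 / 125.8 = 4.0755
AT5G54693/EF1a (continuous dark) = 9679 / 215.5 = 44.914
Fold change = 44.914 / 4.0755 = 11.0205
log2(11.0205) = 3.4621

3.462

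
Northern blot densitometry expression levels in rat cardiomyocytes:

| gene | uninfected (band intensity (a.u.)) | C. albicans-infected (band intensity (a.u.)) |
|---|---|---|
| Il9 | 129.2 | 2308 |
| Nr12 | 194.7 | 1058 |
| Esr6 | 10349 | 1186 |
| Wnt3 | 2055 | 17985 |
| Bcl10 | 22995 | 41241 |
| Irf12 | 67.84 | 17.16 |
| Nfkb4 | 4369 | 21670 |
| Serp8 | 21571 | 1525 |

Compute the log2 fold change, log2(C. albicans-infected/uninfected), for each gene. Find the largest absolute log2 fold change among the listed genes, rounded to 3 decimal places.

4.159

log2(2308/129.2) = 4.159  (Il9)
log2(1058/194.7) = 2.442  (Nr12)
log2(1186/10349) = -3.125  (Esr6)
log2(17985/2055) = 3.130  (Wnt3)
log2(41241/22995) = 0.843  (Bcl10)
log2(17.16/67.84) = -1.983  (Irf12)
log2(21670/4369) = 2.310  (Nfkb4)
log2(1525/21571) = -3.822  (Serp8)
The largest magnitude belongs to Il9.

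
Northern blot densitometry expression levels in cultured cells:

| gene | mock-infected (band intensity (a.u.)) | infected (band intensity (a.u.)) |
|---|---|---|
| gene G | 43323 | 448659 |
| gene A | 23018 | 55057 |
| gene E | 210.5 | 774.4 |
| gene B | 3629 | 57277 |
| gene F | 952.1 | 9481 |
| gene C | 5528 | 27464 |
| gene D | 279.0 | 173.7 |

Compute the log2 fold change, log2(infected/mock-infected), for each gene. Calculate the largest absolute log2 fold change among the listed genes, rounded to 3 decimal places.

3.980

log2(448659/43323) = 3.372  (gene G)
log2(55057/23018) = 1.258  (gene A)
log2(774.4/210.5) = 1.879  (gene E)
log2(57277/3629) = 3.980  (gene B)
log2(9481/952.1) = 3.316  (gene F)
log2(27464/5528) = 2.313  (gene C)
log2(173.7/279.0) = -0.684  (gene D)
The largest magnitude belongs to gene B.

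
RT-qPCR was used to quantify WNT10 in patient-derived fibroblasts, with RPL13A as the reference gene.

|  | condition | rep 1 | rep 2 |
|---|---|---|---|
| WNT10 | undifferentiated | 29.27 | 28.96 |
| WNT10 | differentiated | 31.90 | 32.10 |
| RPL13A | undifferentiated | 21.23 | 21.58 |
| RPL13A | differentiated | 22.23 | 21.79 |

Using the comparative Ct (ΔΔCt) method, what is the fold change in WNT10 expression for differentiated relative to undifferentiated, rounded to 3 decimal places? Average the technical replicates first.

Mean Ct: WNT10 undifferentiated 29.115; WNT10 differentiated 32.000; RPL13A undifferentiated 21.405; RPL13A differentiated 22.010
ΔCt(undifferentiated) = 29.115 − 21.405 = 7.710
ΔCt(differentiated) = 32.000 − 22.010 = 9.990
ΔΔCt = 9.990 − 7.710 = 2.280
Fold change = 2^(−2.280) = 0.2059

0.206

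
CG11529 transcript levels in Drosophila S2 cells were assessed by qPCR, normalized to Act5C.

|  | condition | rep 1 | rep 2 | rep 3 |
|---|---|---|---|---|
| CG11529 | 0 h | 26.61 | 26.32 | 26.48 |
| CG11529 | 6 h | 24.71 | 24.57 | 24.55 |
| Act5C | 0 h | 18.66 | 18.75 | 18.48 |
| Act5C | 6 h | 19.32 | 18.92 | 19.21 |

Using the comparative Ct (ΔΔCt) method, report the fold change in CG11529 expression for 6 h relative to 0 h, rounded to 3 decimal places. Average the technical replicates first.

5.205

Mean Ct: CG11529 0 h 26.470; CG11529 6 h 24.610; Act5C 0 h 18.630; Act5C 6 h 19.150
ΔCt(0 h) = 26.470 − 18.630 = 7.840
ΔCt(6 h) = 24.610 − 19.150 = 5.460
ΔΔCt = 5.460 − 7.840 = -2.380
Fold change = 2^(−(-2.380)) = 2^2.380 = 5.2054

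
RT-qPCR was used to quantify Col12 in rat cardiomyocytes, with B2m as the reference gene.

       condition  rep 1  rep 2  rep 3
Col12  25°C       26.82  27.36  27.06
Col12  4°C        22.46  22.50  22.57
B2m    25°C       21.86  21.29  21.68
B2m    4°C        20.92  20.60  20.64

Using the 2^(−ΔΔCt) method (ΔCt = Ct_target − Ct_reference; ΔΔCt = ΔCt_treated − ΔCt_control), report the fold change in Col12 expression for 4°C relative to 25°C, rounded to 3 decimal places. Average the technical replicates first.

12.817

Mean Ct: Col12 25°C 27.080; Col12 4°C 22.510; B2m 25°C 21.610; B2m 4°C 20.720
ΔCt(25°C) = 27.080 − 21.610 = 5.470
ΔCt(4°C) = 22.510 − 20.720 = 1.790
ΔΔCt = 1.790 − 5.470 = -3.680
Fold change = 2^(−(-3.680)) = 2^3.680 = 12.8171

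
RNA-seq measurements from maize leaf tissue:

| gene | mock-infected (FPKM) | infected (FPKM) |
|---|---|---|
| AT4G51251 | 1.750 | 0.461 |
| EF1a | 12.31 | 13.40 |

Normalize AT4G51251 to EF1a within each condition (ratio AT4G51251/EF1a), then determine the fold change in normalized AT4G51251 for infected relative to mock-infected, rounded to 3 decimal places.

AT4G51251/EF1a (mock-infected) = 1.750 / 12.31 = 0.14216
AT4G51251/EF1a (infected) = 0.461 / 13.40 = 0.034403
Fold change = 0.034403 / 0.14216 = 0.2420

0.242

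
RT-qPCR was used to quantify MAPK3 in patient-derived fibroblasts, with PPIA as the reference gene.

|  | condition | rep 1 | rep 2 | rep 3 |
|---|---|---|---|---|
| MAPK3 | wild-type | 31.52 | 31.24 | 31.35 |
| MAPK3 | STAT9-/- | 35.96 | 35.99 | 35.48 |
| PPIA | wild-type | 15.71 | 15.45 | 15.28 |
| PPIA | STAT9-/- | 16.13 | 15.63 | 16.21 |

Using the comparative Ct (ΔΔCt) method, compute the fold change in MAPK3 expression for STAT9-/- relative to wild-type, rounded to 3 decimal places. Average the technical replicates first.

Mean Ct: MAPK3 wild-type 31.370; MAPK3 STAT9-/- 35.810; PPIA wild-type 15.480; PPIA STAT9-/- 15.990
ΔCt(wild-type) = 31.370 − 15.480 = 15.890
ΔCt(STAT9-/-) = 35.810 − 15.990 = 19.820
ΔΔCt = 19.820 − 15.890 = 3.930
Fold change = 2^(−3.930) = 0.0656

0.066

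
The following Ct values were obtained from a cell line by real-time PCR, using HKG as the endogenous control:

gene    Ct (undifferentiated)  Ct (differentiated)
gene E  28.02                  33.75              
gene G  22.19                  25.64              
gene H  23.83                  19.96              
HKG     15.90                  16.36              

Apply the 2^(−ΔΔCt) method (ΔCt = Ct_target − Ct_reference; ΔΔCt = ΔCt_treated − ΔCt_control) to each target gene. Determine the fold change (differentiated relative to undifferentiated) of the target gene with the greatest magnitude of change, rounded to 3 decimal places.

gene E: ΔΔCt = (33.75−16.36) − (28.02−15.90) = 17.39 − 12.12 = 5.27; fold change = 2^-5.27 = 0.026
gene G: ΔΔCt = (25.64−16.36) − (22.19−15.90) = 9.28 − 6.29 = 2.99; fold change = 2^-2.99 = 0.126
gene H: ΔΔCt = (19.96−16.36) − (23.83−15.90) = 3.60 − 7.93 = -4.33; fold change = 2^4.33 = 20.112
gene E has the largest |ΔΔCt| = 5.27.

0.026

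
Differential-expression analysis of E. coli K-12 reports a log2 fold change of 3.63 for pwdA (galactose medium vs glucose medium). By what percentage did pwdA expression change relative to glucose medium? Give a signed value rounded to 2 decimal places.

1138.05%

Fold change = 2^(3.63) = 12.3805
Percent change = (FC − 1) × 100% = (12.3805 − 1) × 100 = 1138.05%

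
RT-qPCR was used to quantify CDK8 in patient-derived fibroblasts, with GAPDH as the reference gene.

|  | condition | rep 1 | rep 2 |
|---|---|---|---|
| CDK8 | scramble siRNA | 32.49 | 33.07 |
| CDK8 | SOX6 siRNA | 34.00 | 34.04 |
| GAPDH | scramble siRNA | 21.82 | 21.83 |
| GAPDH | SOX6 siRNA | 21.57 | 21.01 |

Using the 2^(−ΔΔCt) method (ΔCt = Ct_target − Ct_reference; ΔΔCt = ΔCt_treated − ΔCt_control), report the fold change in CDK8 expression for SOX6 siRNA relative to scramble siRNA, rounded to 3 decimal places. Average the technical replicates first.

Mean Ct: CDK8 scramble siRNA 32.780; CDK8 SOX6 siRNA 34.020; GAPDH scramble siRNA 21.825; GAPDH SOX6 siRNA 21.290
ΔCt(scramble siRNA) = 32.780 − 21.825 = 10.955
ΔCt(SOX6 siRNA) = 34.020 − 21.290 = 12.730
ΔΔCt = 12.730 − 10.955 = 1.775
Fold change = 2^(−1.775) = 0.2922

0.292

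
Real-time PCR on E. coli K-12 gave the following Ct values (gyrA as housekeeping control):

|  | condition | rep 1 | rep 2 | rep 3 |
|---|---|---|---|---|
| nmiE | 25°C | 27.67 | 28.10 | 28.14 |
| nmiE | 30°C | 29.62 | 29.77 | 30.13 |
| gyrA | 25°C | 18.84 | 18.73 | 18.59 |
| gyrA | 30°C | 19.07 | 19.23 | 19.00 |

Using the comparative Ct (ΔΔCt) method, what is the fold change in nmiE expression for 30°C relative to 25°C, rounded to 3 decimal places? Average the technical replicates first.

0.356

Mean Ct: nmiE 25°C 27.970; nmiE 30°C 29.840; gyrA 25°C 18.720; gyrA 30°C 19.100
ΔCt(25°C) = 27.970 − 18.720 = 9.250
ΔCt(30°C) = 29.840 − 19.100 = 10.740
ΔΔCt = 10.740 − 9.250 = 1.490
Fold change = 2^(−1.490) = 0.3560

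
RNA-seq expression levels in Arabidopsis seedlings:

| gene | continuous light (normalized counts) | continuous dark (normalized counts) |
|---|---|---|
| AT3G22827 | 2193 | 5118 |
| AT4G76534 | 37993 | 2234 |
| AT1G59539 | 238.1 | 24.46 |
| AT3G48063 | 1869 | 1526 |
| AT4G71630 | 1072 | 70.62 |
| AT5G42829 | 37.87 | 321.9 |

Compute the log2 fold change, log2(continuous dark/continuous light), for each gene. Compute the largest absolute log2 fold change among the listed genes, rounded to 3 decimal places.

4.088

log2(5118/2193) = 1.223  (AT3G22827)
log2(2234/37993) = -4.088  (AT4G76534)
log2(24.46/238.1) = -3.283  (AT1G59539)
log2(1526/1869) = -0.293  (AT3G48063)
log2(70.62/1072) = -3.924  (AT4G71630)
log2(321.9/37.87) = 3.087  (AT5G42829)
The largest magnitude belongs to AT4G76534.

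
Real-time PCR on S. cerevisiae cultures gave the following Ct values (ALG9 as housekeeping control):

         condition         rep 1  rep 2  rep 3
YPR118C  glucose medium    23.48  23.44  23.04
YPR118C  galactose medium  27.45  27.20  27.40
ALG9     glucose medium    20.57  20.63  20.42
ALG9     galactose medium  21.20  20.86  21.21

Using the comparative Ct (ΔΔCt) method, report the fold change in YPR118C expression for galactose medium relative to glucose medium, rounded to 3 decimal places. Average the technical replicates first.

Mean Ct: YPR118C glucose medium 23.320; YPR118C galactose medium 27.350; ALG9 glucose medium 20.540; ALG9 galactose medium 21.090
ΔCt(glucose medium) = 23.320 − 20.540 = 2.780
ΔCt(galactose medium) = 27.350 − 21.090 = 6.260
ΔΔCt = 6.260 − 2.780 = 3.480
Fold change = 2^(−3.480) = 0.0896

0.090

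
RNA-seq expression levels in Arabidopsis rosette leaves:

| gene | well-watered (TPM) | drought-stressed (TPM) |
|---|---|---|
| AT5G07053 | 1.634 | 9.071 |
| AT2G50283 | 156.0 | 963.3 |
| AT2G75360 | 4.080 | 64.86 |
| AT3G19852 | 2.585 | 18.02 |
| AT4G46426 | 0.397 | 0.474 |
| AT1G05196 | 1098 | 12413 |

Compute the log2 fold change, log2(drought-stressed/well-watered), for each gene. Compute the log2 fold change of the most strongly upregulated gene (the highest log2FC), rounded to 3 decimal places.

3.991

log2(9.071/1.634) = 2.473  (AT5G07053)
log2(963.3/156.0) = 2.626  (AT2G50283)
log2(64.86/4.080) = 3.991  (AT2G75360)
log2(18.02/2.585) = 2.801  (AT3G19852)
log2(0.474/0.397) = 0.256  (AT4G46426)
log2(12413/1098) = 3.499  (AT1G05196)
AT2G75360 is most strongly upregulated.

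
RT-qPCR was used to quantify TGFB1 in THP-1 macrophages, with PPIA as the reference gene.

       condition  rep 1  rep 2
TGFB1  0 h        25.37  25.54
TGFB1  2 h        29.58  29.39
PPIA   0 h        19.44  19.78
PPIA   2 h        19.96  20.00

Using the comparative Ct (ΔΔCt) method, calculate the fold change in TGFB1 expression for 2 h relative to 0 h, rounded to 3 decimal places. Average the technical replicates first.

0.079

Mean Ct: TGFB1 0 h 25.455; TGFB1 2 h 29.485; PPIA 0 h 19.610; PPIA 2 h 19.980
ΔCt(0 h) = 25.455 − 19.610 = 5.845
ΔCt(2 h) = 29.485 − 19.980 = 9.505
ΔΔCt = 9.505 − 5.845 = 3.660
Fold change = 2^(−3.660) = 0.0791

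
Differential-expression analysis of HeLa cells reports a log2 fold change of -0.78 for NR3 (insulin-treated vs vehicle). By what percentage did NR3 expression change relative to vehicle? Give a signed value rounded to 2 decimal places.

-41.76%

Fold change = 2^(-0.78) = 0.5824
Percent change = (FC − 1) × 100% = (0.5824 − 1) × 100 = -41.76%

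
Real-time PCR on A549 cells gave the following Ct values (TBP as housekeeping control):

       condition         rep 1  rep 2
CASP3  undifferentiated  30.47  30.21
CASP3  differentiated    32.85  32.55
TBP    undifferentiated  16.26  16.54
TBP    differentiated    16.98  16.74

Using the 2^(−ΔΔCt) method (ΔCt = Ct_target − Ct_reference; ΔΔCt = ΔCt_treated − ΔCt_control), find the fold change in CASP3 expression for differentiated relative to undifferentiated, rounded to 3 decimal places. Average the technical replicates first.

0.268

Mean Ct: CASP3 undifferentiated 30.340; CASP3 differentiated 32.700; TBP undifferentiated 16.400; TBP differentiated 16.860
ΔCt(undifferentiated) = 30.340 − 16.400 = 13.940
ΔCt(differentiated) = 32.700 − 16.860 = 15.840
ΔΔCt = 15.840 − 13.940 = 1.900
Fold change = 2^(−1.900) = 0.2679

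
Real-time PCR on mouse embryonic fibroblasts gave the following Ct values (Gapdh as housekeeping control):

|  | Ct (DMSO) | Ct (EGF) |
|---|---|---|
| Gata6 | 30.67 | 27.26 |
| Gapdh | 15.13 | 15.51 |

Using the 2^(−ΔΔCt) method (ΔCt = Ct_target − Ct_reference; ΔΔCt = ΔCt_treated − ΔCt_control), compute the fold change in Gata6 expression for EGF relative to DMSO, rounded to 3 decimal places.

ΔCt(DMSO) = 30.670 − 15.130 = 15.540
ΔCt(EGF) = 27.260 − 15.510 = 11.750
ΔΔCt = 11.750 − 15.540 = -3.790
Fold change = 2^(−(-3.790)) = 2^3.790 = 13.8326

13.833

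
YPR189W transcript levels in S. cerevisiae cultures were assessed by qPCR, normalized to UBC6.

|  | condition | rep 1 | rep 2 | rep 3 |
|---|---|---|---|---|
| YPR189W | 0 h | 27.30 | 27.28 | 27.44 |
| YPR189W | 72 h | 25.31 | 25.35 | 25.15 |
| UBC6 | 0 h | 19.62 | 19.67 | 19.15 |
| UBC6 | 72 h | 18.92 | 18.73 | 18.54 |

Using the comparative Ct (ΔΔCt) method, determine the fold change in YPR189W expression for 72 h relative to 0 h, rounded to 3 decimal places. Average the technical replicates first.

Mean Ct: YPR189W 0 h 27.340; YPR189W 72 h 25.270; UBC6 0 h 19.480; UBC6 72 h 18.730
ΔCt(0 h) = 27.340 − 19.480 = 7.860
ΔCt(72 h) = 25.270 − 18.730 = 6.540
ΔΔCt = 6.540 − 7.860 = -1.320
Fold change = 2^(−(-1.320)) = 2^1.320 = 2.4967

2.497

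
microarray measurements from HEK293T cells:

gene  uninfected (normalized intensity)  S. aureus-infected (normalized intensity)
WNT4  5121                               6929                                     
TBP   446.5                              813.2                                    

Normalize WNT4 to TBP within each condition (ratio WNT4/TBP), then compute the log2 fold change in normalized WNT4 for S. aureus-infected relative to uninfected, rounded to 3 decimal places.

WNT4/TBP (uninfected) = 5121 / 446.5 = 11.469
WNT4/TBP (S. aureus-infected) = 6929 / 813.2 = 8.5207
Fold change = 8.5207 / 11.469 = 0.7429
log2(0.7429) = -0.4287

-0.429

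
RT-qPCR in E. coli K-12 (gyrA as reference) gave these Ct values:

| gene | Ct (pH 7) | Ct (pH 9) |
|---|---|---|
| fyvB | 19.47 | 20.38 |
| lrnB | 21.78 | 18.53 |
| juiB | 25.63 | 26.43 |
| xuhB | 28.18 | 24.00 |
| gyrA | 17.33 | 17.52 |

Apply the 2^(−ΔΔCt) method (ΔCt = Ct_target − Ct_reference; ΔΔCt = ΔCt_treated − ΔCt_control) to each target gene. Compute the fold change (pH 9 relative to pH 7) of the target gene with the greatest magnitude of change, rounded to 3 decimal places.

fyvB: ΔΔCt = (20.38−17.52) − (19.47−17.33) = 2.86 − 2.14 = 0.72; fold change = 2^-0.72 = 0.607
lrnB: ΔΔCt = (18.53−17.52) − (21.78−17.33) = 1.01 − 4.45 = -3.44; fold change = 2^3.44 = 10.853
juiB: ΔΔCt = (26.43−17.52) − (25.63−17.33) = 8.91 − 8.30 = 0.61; fold change = 2^-0.61 = 0.655
xuhB: ΔΔCt = (24.00−17.52) − (28.18−17.33) = 6.48 − 10.85 = -4.37; fold change = 2^4.37 = 20.678
xuhB has the largest |ΔΔCt| = 4.37.

20.678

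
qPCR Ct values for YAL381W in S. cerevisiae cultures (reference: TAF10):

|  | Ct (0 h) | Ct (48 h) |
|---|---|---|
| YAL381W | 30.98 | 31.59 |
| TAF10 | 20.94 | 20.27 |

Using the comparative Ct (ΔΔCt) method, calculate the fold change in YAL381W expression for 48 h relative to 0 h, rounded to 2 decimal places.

0.41

ΔCt(0 h) = 30.980 − 20.940 = 10.040
ΔCt(48 h) = 31.590 − 20.270 = 11.320
ΔΔCt = 11.320 − 10.040 = 1.280
Fold change = 2^(−1.280) = 0.412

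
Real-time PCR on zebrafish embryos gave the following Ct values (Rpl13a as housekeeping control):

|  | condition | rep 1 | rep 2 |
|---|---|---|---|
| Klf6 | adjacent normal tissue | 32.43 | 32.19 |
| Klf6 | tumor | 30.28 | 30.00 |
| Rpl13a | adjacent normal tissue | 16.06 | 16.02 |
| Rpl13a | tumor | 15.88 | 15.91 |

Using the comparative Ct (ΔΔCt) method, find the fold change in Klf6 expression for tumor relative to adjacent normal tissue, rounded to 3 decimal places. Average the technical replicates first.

4.070

Mean Ct: Klf6 adjacent normal tissue 32.310; Klf6 tumor 30.140; Rpl13a adjacent normal tissue 16.040; Rpl13a tumor 15.895
ΔCt(adjacent normal tissue) = 32.310 − 16.040 = 16.270
ΔCt(tumor) = 30.140 − 15.895 = 14.245
ΔΔCt = 14.245 − 16.270 = -2.025
Fold change = 2^(−(-2.025)) = 2^2.025 = 4.0699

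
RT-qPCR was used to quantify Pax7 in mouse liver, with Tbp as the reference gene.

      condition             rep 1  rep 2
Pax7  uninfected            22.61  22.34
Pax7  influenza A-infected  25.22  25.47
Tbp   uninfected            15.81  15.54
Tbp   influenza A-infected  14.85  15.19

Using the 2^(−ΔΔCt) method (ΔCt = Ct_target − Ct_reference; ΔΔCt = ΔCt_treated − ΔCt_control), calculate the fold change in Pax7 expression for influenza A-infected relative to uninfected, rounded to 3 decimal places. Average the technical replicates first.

0.087

Mean Ct: Pax7 uninfected 22.475; Pax7 influenza A-infected 25.345; Tbp uninfected 15.675; Tbp influenza A-infected 15.020
ΔCt(uninfected) = 22.475 − 15.675 = 6.800
ΔCt(influenza A-infected) = 25.345 − 15.020 = 10.325
ΔΔCt = 10.325 − 6.800 = 3.525
Fold change = 2^(−3.525) = 0.0869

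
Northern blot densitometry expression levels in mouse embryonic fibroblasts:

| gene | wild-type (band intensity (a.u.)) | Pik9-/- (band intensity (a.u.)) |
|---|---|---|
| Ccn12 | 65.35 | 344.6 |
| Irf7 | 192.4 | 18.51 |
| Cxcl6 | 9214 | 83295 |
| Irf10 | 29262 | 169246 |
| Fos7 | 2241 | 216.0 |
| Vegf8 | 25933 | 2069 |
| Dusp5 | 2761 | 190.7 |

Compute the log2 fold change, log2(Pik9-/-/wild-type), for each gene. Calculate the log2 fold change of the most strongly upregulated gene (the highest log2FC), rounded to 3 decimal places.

log2(344.6/65.35) = 2.399  (Ccn12)
log2(18.51/192.4) = -3.378  (Irf7)
log2(83295/9214) = 3.176  (Cxcl6)
log2(169246/29262) = 2.532  (Irf10)
log2(216.0/2241) = -3.375  (Fos7)
log2(2069/25933) = -3.648  (Vegf8)
log2(190.7/2761) = -3.856  (Dusp5)
Cxcl6 is most strongly upregulated.

3.176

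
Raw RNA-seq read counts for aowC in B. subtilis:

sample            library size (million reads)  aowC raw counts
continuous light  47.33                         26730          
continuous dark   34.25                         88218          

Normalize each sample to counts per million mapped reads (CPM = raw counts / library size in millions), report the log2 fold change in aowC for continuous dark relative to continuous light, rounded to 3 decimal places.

CPM(continuous light) = 26730 / 47.33 = 564.7581
CPM(continuous dark) = 88218 / 34.25 = 2575.7080
Fold change = 2575.7080 / 564.7581 = 4.56073
log2(4.56073) = 2.1893

2.189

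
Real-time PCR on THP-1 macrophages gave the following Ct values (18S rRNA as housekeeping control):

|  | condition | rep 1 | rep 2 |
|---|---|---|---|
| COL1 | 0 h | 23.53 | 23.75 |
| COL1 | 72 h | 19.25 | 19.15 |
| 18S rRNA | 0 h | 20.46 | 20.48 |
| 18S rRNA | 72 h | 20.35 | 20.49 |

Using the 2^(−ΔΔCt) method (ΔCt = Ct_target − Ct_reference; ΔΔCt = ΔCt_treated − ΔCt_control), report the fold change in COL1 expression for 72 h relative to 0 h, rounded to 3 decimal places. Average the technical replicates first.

20.966

Mean Ct: COL1 0 h 23.640; COL1 72 h 19.200; 18S rRNA 0 h 20.470; 18S rRNA 72 h 20.420
ΔCt(0 h) = 23.640 − 20.470 = 3.170
ΔCt(72 h) = 19.200 − 20.420 = -1.220
ΔΔCt = -1.220 − 3.170 = -4.390
Fold change = 2^(−(-4.390)) = 2^4.390 = 20.9663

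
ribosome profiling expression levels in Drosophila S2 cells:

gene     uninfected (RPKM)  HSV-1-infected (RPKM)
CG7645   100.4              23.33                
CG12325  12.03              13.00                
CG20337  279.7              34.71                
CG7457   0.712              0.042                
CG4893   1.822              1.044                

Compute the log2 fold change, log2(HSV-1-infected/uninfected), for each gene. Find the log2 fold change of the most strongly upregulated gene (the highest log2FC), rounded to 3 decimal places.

0.112

log2(23.33/100.4) = -2.106  (CG7645)
log2(13.00/12.03) = 0.112  (CG12325)
log2(34.71/279.7) = -3.010  (CG20337)
log2(0.042/0.712) = -4.083  (CG7457)
log2(1.044/1.822) = -0.803  (CG4893)
CG12325 is most strongly upregulated.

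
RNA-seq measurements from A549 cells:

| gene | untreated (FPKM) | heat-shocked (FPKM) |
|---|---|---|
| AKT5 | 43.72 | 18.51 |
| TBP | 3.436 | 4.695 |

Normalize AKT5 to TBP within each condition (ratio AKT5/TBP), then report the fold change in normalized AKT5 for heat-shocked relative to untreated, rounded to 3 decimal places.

0.310

AKT5/TBP (untreated) = 43.72 / 3.436 = 12.724
AKT5/TBP (heat-shocked) = 18.51 / 4.695 = 3.9425
Fold change = 3.9425 / 12.724 = 0.3098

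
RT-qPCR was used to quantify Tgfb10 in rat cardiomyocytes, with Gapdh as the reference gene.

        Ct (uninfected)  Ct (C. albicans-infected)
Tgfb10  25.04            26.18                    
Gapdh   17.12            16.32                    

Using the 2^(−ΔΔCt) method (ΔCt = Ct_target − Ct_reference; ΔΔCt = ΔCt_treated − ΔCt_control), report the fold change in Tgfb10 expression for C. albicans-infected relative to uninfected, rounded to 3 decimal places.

ΔCt(uninfected) = 25.040 − 17.120 = 7.920
ΔCt(C. albicans-infected) = 26.180 − 16.320 = 9.860
ΔΔCt = 9.860 − 7.920 = 1.940
Fold change = 2^(−1.940) = 0.2606

0.261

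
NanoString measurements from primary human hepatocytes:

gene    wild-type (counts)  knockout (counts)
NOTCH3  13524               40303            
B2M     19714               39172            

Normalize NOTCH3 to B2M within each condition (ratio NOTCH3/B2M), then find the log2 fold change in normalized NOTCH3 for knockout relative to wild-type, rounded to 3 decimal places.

NOTCH3/B2M (wild-type) = 13524 / 19714 = 0.68601
NOTCH3/B2M (knockout) = 40303 / 39172 = 1.0289
Fold change = 1.0289 / 0.68601 = 1.4998
log2(1.4998) = 0.5848

0.585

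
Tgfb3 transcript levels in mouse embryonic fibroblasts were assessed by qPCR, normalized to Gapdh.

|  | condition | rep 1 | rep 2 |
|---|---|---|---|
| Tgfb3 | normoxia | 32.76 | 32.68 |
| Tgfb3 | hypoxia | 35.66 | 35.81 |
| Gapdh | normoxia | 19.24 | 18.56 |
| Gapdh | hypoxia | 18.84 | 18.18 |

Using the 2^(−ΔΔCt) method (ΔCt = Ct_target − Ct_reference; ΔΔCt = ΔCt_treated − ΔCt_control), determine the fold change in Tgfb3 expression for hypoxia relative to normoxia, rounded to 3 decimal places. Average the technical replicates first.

Mean Ct: Tgfb3 normoxia 32.720; Tgfb3 hypoxia 35.735; Gapdh normoxia 18.900; Gapdh hypoxia 18.510
ΔCt(normoxia) = 32.720 − 18.900 = 13.820
ΔCt(hypoxia) = 35.735 − 18.510 = 17.225
ΔΔCt = 17.225 − 13.820 = 3.405
Fold change = 2^(−3.405) = 0.0944

0.094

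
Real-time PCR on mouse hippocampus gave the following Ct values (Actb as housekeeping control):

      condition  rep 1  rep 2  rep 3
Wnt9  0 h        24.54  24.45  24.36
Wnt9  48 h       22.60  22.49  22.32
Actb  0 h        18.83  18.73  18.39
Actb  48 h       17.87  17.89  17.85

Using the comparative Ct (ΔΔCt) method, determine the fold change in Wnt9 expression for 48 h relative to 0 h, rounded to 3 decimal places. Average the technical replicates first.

Mean Ct: Wnt9 0 h 24.450; Wnt9 48 h 22.470; Actb 0 h 18.650; Actb 48 h 17.870
ΔCt(0 h) = 24.450 − 18.650 = 5.800
ΔCt(48 h) = 22.470 − 17.870 = 4.600
ΔΔCt = 4.600 − 5.800 = -1.200
Fold change = 2^(−(-1.200)) = 2^1.200 = 2.2974

2.297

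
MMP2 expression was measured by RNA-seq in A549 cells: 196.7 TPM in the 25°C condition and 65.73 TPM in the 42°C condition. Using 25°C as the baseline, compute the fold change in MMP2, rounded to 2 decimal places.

Fold change = 65.73 / 196.7 = 0.334
MMP2 is downregulated.

0.33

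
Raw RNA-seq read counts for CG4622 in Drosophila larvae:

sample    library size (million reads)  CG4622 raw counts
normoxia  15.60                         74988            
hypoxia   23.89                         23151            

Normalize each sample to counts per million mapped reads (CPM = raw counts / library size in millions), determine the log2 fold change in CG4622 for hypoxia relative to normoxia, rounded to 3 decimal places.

-2.310

CPM(normoxia) = 74988 / 15.60 = 4806.9231
CPM(hypoxia) = 23151 / 23.89 = 969.0666
Fold change = 969.0666 / 4806.9231 = 0.20160
log2(0.20160) = -2.3104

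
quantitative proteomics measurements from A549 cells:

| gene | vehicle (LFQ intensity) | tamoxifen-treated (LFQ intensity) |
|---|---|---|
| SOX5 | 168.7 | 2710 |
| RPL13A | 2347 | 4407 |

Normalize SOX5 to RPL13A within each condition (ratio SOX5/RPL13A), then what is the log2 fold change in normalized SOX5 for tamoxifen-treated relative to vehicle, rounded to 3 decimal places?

3.097

SOX5/RPL13A (vehicle) = 168.7 / 2347 = 0.071879
SOX5/RPL13A (tamoxifen-treated) = 2710 / 4407 = 0.61493
Fold change = 0.61493 / 0.071879 = 8.5551
log2(8.5551) = 3.0968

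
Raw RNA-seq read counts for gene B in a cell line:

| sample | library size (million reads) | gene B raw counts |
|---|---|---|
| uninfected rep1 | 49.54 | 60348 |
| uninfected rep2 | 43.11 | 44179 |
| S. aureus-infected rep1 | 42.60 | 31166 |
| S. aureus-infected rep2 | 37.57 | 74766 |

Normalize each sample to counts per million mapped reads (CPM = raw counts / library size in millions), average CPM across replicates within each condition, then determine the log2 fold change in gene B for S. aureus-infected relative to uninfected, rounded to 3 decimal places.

CPM(uninfected rep1) = 60348 / 49.54 = 1218.1671
CPM(uninfected rep2) = 44179 / 43.11 = 1024.7970
CPM(S. aureus-infected rep1) = 31166 / 42.60 = 731.5962
CPM(S. aureus-infected rep2) = 74766 / 37.57 = 1990.0452
mean CPM(uninfected) = 1121.4821; mean CPM(S. aureus-infected) = 1360.8207
Fold change = 1360.8207 / 1121.4821 = 1.21341
log2(1.21341) = 0.2791

0.279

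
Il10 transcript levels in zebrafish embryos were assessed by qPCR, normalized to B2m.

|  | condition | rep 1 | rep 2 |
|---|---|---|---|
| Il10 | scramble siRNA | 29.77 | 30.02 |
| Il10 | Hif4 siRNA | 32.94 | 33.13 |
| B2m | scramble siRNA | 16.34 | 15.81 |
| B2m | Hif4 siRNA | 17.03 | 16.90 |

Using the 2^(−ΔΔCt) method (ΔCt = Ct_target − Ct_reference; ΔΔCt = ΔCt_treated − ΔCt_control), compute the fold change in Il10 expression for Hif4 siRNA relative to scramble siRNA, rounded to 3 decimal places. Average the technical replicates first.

0.210

Mean Ct: Il10 scramble siRNA 29.895; Il10 Hif4 siRNA 33.035; B2m scramble siRNA 16.075; B2m Hif4 siRNA 16.965
ΔCt(scramble siRNA) = 29.895 − 16.075 = 13.820
ΔCt(Hif4 siRNA) = 33.035 − 16.965 = 16.070
ΔΔCt = 16.070 − 13.820 = 2.250
Fold change = 2^(−2.250) = 0.2102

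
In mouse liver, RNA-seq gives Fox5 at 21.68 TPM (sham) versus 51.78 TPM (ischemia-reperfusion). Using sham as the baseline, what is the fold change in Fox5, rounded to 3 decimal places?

Fold change = 51.78 / 21.68 = 2.3884
Fox5 is upregulated.

2.388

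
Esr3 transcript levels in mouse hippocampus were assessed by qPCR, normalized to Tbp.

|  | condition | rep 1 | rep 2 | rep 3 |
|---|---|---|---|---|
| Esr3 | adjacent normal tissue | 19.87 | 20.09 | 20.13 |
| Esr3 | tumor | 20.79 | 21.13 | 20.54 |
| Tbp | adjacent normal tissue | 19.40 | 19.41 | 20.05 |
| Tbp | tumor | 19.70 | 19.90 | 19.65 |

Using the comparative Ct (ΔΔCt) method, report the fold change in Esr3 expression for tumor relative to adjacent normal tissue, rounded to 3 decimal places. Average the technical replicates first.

Mean Ct: Esr3 adjacent normal tissue 20.030; Esr3 tumor 20.820; Tbp adjacent normal tissue 19.620; Tbp tumor 19.750
ΔCt(adjacent normal tissue) = 20.030 − 19.620 = 0.410
ΔCt(tumor) = 20.820 − 19.750 = 1.070
ΔΔCt = 1.070 − 0.410 = 0.660
Fold change = 2^(−0.660) = 0.6329

0.633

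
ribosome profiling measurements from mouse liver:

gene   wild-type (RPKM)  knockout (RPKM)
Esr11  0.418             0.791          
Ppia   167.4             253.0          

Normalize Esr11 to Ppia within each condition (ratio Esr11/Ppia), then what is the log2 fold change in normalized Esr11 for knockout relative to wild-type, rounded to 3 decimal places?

Esr11/Ppia (wild-type) = 0.418 / 167.4 = 0.002497
Esr11/Ppia (knockout) = 0.791 / 253.0 = 0.0031265
Fold change = 0.0031265 / 0.002497 = 1.2521
log2(1.2521) = 0.3243

0.324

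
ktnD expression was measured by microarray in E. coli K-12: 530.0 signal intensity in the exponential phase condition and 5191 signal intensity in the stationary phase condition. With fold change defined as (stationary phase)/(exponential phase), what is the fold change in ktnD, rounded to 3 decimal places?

Fold change = 5191 / 530.0 = 9.7943
ktnD is upregulated.

9.794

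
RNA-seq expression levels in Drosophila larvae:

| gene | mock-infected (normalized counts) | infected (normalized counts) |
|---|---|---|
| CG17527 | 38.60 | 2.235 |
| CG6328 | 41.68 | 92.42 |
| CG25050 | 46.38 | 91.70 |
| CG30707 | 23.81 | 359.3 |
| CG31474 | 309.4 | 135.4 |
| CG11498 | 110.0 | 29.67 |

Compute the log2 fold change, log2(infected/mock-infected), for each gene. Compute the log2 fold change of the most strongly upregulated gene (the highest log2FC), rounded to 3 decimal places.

3.916

log2(2.235/38.60) = -4.110  (CG17527)
log2(92.42/41.68) = 1.149  (CG6328)
log2(91.70/46.38) = 0.983  (CG25050)
log2(359.3/23.81) = 3.916  (CG30707)
log2(135.4/309.4) = -1.192  (CG31474)
log2(29.67/110.0) = -1.890  (CG11498)
CG30707 is most strongly upregulated.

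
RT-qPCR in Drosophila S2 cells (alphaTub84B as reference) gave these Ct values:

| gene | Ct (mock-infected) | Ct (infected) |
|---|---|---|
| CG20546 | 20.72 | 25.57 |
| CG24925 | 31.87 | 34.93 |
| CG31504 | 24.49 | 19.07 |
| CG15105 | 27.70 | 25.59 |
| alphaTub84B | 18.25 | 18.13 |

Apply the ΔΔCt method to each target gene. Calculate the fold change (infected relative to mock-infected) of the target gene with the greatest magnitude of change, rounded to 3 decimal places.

39.397

CG20546: ΔΔCt = (25.57−18.13) − (20.72−18.25) = 7.44 − 2.47 = 4.97; fold change = 2^-4.97 = 0.032
CG24925: ΔΔCt = (34.93−18.13) − (31.87−18.25) = 16.80 − 13.62 = 3.18; fold change = 2^-3.18 = 0.110
CG31504: ΔΔCt = (19.07−18.13) − (24.49−18.25) = 0.94 − 6.24 = -5.30; fold change = 2^5.30 = 39.397
CG15105: ΔΔCt = (25.59−18.13) − (27.70−18.25) = 7.46 − 9.45 = -1.99; fold change = 2^1.99 = 3.972
CG31504 has the largest |ΔΔCt| = 5.30.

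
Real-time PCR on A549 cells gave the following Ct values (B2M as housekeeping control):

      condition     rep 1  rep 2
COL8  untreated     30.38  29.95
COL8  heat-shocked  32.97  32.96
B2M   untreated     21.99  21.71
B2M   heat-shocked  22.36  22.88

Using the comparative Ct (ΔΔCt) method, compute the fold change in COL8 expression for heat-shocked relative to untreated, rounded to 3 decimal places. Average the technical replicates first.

0.245

Mean Ct: COL8 untreated 30.165; COL8 heat-shocked 32.965; B2M untreated 21.850; B2M heat-shocked 22.620
ΔCt(untreated) = 30.165 − 21.850 = 8.315
ΔCt(heat-shocked) = 32.965 − 22.620 = 10.345
ΔΔCt = 10.345 − 8.315 = 2.030
Fold change = 2^(−2.030) = 0.2449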